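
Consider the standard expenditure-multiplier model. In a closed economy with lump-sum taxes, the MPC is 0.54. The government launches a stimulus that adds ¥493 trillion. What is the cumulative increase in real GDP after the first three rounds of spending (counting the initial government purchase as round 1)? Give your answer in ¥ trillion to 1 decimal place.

Round 1 adds ΔG = ¥493 trillion; each later round is MPC = 0.54 times the previous.
After 3 rounds: 493 + 266.22 + 143.7588 = ΔG·(1 − c^3)/(1 − c) = 493 × (1 − 0.157464)/0.46 ≈ ¥903 trillion.

¥903.0 trillion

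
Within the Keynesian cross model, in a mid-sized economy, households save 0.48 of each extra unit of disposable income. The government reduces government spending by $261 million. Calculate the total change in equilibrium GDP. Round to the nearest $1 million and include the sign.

MPC = 1 − MPS = 1 − 0.48 = 0.52.
Spending multiplier = 1/(1 − MPC) = 1/(1 − 0.52) = 1/0.48 ≈ 2.083.
ΔY = k × ΔG = (−$261 million) / 0.48 ≈ −$544 million.

−$544 million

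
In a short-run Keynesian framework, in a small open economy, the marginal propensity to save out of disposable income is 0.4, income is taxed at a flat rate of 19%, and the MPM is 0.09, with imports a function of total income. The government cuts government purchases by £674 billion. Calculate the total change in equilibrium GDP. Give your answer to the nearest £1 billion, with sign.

−£1,116 billion

MPC = 1 − MPS = 1 − 0.4 = 0.6.
Expenditure multiplier = 1/(1 − c(1−t) + m) = 1/(1 − 0.6×0.81 + 0.09) = 1/0.604 ≈ 1.656.
ΔY = k × ΔG = (−£674 billion) / 0.604 ≈ −£1,116 billion.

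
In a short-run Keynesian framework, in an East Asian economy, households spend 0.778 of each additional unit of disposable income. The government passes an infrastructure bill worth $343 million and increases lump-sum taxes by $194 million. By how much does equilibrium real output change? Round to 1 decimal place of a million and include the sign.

+$865.2 million

Expenditure multiplier = 1/(1 − MPC) = 1/(1 − 0.778) = 1/0.222 ≈ 4.505.
ΔG contributes k·ΔG = (+$343 million) / 0.222 ≈ +$1,545 million.
ΔT of +$194 million changes first-round spending by −c·ΔT = −$150.932 million, contributing k·(−c·ΔT) = (−$150.932 million) / 0.222 ≈ −$679.9 million.
Net ΔY = k(ΔG − c·ΔT) = (+$192.068 million) / 0.222 ≈ +$865.2 million.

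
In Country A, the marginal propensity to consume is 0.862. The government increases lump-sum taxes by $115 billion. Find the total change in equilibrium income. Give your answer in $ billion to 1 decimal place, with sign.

−$718.3 billion

A lump-sum tax change of +$115 billion shifts disposable income by −$115 billion; first-round consumption changes by −c × ΔT = −0.862 × (+$115 billion) = −$99.13 billion.
Expenditure multiplier = 1/(1 − MPC) = 1/(1 − 0.862) = 1/0.138 ≈ 7.246.
The tax multiplier is −c × k ≈ −6.246, so ΔY = k × (−c·ΔT) = (−$99.13 billion) / 0.138 ≈ −$718.3 billion.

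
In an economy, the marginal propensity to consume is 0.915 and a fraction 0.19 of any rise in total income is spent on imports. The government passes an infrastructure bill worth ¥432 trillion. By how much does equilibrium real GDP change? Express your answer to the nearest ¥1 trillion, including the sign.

Expenditure multiplier = 1/(1 − c + m) = 1/(1 − 0.915 + 0.19) = 1/0.275 ≈ 3.636.
ΔY = k × ΔG = (+¥432 trillion) / 0.275 ≈ +¥1,571 trillion.

+¥1,571 trillion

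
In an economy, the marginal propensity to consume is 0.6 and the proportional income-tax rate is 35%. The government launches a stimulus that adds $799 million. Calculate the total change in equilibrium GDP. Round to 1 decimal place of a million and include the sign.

+$1,309.8 million

Spending multiplier = 1/(1 − c(1−t)) = 1/(1 − 0.6×0.65) = 1/0.61 ≈ 1.639.
ΔY = k × ΔG = (+$799 million) / 0.61 ≈ +$1,309.8 million.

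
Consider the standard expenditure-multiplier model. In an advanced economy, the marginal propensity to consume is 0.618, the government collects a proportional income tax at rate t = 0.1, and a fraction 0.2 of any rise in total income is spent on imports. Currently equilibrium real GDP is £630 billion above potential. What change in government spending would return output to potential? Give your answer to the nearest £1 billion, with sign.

−£406 billion

Spending multiplier = 1/(1 − c(1−t) + m) = 1/(1 − 0.618×0.9 + 0.2) = 1/0.6438 ≈ 1.553.
Need ΔY = −£630 billion, so ΔG = ΔY/k = (−£630 billion) × 0.6438 ≈ −£406 billion.
The government should cut government spending by £406 billion.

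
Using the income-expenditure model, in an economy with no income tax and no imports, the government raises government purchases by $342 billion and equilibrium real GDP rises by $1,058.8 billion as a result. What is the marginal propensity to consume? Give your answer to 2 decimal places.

0.68

Implied spending multiplier k = ΔY/ΔG = 1,058.8/342 ≈ 3.0959.
Since k = 1/(1 − MPC), MPC = 1 − 1/k = 1 − ΔG/ΔY = 1 − 342/1,058.8 ≈ 0.68.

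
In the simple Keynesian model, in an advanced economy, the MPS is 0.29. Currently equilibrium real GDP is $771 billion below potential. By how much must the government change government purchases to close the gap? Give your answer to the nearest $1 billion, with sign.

MPC = 1 − MPS = 1 − 0.29 = 0.71.
Spending multiplier = 1/(1 − MPC) = 1/(1 − 0.71) = 1/0.29 ≈ 3.448.
Need ΔY = +$771 billion, so ΔG = ΔY/k = (+$771 billion) × 0.29 ≈ +$224 billion.
The government should increase government purchases by $224 billion.

+$224 billion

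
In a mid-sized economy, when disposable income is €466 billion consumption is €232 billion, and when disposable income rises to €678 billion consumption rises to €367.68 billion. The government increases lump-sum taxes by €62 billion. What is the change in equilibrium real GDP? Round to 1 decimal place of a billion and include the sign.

−€110.2 billion

MPC = ΔC/ΔYd = (367.68 − 232)/(678 − 466) = 135.68/212 = 0.64.
A lump-sum tax change of +€62 billion shifts disposable income by −€62 billion; first-round consumption changes by −c × ΔT = −0.64 × (+€62 billion) = −€39.68 billion.
Expenditure multiplier = 1/(1 − MPC) = 1/(1 − 0.64) = 1/0.36 ≈ 2.778.
The tax multiplier is −c × k ≈ −1.778, so ΔY = k × (−c·ΔT) = (−€39.68 billion) / 0.36 ≈ −€110.2 billion.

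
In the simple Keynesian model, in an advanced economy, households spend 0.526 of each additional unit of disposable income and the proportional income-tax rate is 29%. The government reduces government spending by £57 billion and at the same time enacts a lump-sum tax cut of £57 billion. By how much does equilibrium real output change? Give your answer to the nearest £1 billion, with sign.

Expenditure multiplier = 1/(1 − c(1−t)) = 1/(1 − 0.526×0.71) = 1/0.62654 ≈ 1.596.
ΔG contributes k·ΔG = (−£57 billion) / 0.62654 ≈ −£91 billion.
ΔT of −£57 billion changes first-round spending by −c·ΔT = +£29.982 billion, contributing k·(−c·ΔT) = (+£29.982 billion) / 0.62654 ≈ +£47.9 billion.
Net ΔY = k(ΔG − c·ΔT) = (−£27.018 billion) / 0.62654 ≈ −£43 billion.

−£43 billion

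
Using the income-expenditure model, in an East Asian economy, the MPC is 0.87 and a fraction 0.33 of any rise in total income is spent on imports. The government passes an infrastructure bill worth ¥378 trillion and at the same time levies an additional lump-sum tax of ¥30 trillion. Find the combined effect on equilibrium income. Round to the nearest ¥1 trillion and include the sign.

Expenditure multiplier = 1/(1 − c + m) = 1/(1 − 0.87 + 0.33) = 1/0.46 ≈ 2.174.
ΔG contributes k·ΔG = (+¥378 trillion) / 0.46 ≈ +¥821.7 trillion.
ΔT of +¥30 trillion changes first-round spending by −c·ΔT = −¥26.1 trillion, contributing k·(−c·ΔT) = (−¥26.1 trillion) / 0.46 ≈ −¥56.7 trillion.
Net ΔY = k(ΔG − c·ΔT) = (+¥351.9 trillion) / 0.46 = +¥765 trillion.

+¥765 trillion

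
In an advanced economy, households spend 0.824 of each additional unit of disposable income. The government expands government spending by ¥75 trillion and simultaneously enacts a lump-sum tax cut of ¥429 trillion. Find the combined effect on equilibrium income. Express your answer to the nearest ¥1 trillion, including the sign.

+¥2,435 trillion

Expenditure multiplier = 1/(1 − MPC) = 1/(1 − 0.824) = 1/0.176 ≈ 5.682.
ΔG contributes k·ΔG = (+¥75 trillion) / 0.176 ≈ +¥426.1 trillion.
ΔT of −¥429 trillion changes first-round spending by −c·ΔT = +¥353.496 trillion, contributing k·(−c·ΔT) = (+¥353.496 trillion) / 0.176 = +¥2,008.5 trillion.
Net ΔY = k(ΔG − c·ΔT) = (+¥428.496 trillion) / 0.176 ≈ +¥2,435 trillion.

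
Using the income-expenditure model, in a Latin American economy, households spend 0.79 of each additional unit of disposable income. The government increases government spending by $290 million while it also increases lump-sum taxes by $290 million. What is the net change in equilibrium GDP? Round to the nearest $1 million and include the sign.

Expenditure multiplier = 1/(1 − MPC) = 1/(1 − 0.79) = 1/0.21 ≈ 4.762.
ΔG contributes k·ΔG = (+$290 million) / 0.21 ≈ +$1,381 million.
ΔT of +$290 million changes first-round spending by −c·ΔT = −$229.1 million, contributing k·(−c·ΔT) = (−$229.1 million) / 0.21 ≈ −$1,091 million.
With ΔG = ΔT and no other leakages, the balanced-budget multiplier is 1, so ΔY = ΔG = +$290 million.

+$290 million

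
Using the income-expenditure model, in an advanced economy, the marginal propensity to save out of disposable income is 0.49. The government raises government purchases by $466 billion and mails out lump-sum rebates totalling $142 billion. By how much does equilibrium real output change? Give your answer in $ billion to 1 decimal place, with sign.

MPC = 1 − MPS = 1 − 0.49 = 0.51.
Expenditure multiplier = 1/(1 − MPC) = 1/(1 − 0.51) = 1/0.49 ≈ 2.041.
ΔG contributes k·ΔG = (+$466 billion) / 0.49 ≈ +$951 billion.
ΔT of −$142 billion changes first-round spending by −c·ΔT = +$72.42 billion, contributing k·(−c·ΔT) = (+$72.42 billion) / 0.49 ≈ +$147.8 billion.
Net ΔY = k(ΔG − c·ΔT) = (+$538.42 billion) / 0.49 ≈ +$1,098.8 billion.

+$1,098.8 billion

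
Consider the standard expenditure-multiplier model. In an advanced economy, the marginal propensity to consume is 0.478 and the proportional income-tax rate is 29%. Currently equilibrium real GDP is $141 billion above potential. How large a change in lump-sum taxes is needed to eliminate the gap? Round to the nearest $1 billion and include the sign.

Spending multiplier = 1/(1 − c(1−t)) = 1/(1 − 0.478×0.71) = 1/0.66062 ≈ 1.514.
Tax multiplier = −c·k = −0.478/0.66062 ≈ −0.724. Need ΔY = −$141 billion, so ΔT = ΔY/(−c·k) = −(−$141 billion) × 0.66062 / 0.478 ≈ +$195 billion.
The government should raise lump-sum taxes by $195 billion.

+$195 billion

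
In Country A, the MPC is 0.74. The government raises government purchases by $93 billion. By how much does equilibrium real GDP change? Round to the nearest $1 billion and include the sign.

Government-spending multiplier = 1/(1 − MPC) = 1/(1 − 0.74) = 1/0.26 ≈ 3.846.
ΔY = k × ΔG = (+$93 billion) / 0.26 ≈ +$358 billion.

+$358 billion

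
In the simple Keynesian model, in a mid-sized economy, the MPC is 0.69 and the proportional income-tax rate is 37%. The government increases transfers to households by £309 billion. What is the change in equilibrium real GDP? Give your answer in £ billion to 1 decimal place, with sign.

The transfer change shifts disposable income by +£309 billion, so first-round consumption changes by c·ΔTR = 0.69 × (+£309 billion) = +£213.21 billion.
Expenditure multiplier = 1/(1 − c(1−t)) = 1/(1 − 0.69×0.63) = 1/0.5653 ≈ 1.769.
The transfer multiplier is c × k ≈ 1.221, so ΔY = k × (c·ΔTR) = (+£213.21 billion) / 0.5653 ≈ +£377.2 billion.

+£377.2 billion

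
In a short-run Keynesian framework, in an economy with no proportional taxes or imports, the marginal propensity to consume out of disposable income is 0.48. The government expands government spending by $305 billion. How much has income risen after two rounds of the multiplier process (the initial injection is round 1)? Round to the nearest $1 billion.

Round 1 adds ΔG = $305 billion; each later round is MPC = 0.48 times the previous.
After 2 rounds: 305 + 146.4 = ΔG·(1 − c^2)/(1 − c) = 305 × (1 − 0.2304)/0.52 ≈ $451 billion.

$451 billion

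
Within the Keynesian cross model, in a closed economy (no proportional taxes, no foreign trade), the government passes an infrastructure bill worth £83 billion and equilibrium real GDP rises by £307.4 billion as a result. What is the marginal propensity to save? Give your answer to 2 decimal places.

0.27

Implied spending multiplier k = ΔY/ΔG = 307.4/83 ≈ 3.7036.
Since k = 1/(1 − MPC), MPC = 1 − 1/k = 1 − ΔG/ΔY = 1 − 83/307.4 ≈ 0.73.
MPS = 1 − MPC = 0.27.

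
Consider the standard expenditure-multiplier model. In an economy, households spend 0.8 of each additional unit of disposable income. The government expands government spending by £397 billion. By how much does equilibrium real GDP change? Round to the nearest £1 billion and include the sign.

+£1,985 billion

Expenditure multiplier = 1/(1 − MPC) = 1/(1 − 0.8) = 1/0.2 = 5.
ΔY = k × ΔG = (+£397 billion) / 0.2 = +£1,985 billion.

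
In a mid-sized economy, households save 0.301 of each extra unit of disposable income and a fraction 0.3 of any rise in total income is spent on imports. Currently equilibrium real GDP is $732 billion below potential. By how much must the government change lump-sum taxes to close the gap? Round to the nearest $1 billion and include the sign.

MPC = 1 − MPS = 1 − 0.301 = 0.699.
Spending multiplier = 1/(1 − c + m) = 1/(1 − 0.699 + 0.3) = 1/0.601 ≈ 1.664.
Tax multiplier = −c·k = −0.699/0.601 ≈ −1.163. Need ΔY = +$732 billion, so ΔT = ΔY/(−c·k) = −(+$732 billion) × 0.601 / 0.699 ≈ −$629 billion.
The government should cut lump-sum taxes by $629 billion.

−$629 billion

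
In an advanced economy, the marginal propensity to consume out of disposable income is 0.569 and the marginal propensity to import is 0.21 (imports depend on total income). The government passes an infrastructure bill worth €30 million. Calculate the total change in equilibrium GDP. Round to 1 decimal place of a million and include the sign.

+€46.8 million

Spending multiplier = 1/(1 − c + m) = 1/(1 − 0.569 + 0.21) = 1/0.641 ≈ 1.56.
ΔY = k × ΔG = (+€30 million) / 0.641 ≈ +€46.8 million.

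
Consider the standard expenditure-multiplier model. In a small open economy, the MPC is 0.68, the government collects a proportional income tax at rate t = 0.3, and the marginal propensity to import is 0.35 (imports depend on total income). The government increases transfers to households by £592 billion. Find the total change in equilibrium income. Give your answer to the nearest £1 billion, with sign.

The transfer change shifts disposable income by +£592 billion, so first-round consumption changes by c·ΔTR = 0.68 × (+£592 billion) = +£402.56 billion.
Expenditure multiplier = 1/(1 − c(1−t) + m) = 1/(1 − 0.68×0.7 + 0.35) = 1/0.874 ≈ 1.144.
The transfer multiplier is c × k ≈ 0.778, so ΔY = k × (c·ΔTR) = (+£402.56 billion) / 0.874 ≈ +£461 billion.

+£461 billion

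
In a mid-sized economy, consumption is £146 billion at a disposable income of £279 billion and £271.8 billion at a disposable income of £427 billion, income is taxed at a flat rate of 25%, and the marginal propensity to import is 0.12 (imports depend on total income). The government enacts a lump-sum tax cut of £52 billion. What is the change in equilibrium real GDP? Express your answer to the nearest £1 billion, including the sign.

+£92 billion

MPC = ΔC/ΔYd = (271.8 − 146)/(427 − 279) = 125.8/148 = 0.85.
A lump-sum tax change of −£52 billion shifts disposable income by +£52 billion; first-round consumption changes by −c × ΔT = −0.85 × (−£52 billion) = +£44.2 billion.
Expenditure multiplier = 1/(1 − c(1−t) + m) = 1/(1 − 0.85×0.75 + 0.12) = 1/0.4825 ≈ 2.073.
The tax multiplier is −c × k ≈ −1.762, so ΔY = k × (−c·ΔT) = (+£44.2 billion) / 0.4825 ≈ +£92 billion.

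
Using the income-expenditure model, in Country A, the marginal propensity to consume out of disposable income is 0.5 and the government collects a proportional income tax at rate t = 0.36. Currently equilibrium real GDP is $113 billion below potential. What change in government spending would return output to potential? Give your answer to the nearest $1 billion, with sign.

Spending multiplier = 1/(1 − c(1−t)) = 1/(1 − 0.5×0.64) = 1/0.68 ≈ 1.471.
Need ΔY = +$113 billion, so ΔG = ΔY/k = (+$113 billion) × 0.68 ≈ +$77 billion.
The government should increase government spending by $77 billion.

+$77 billion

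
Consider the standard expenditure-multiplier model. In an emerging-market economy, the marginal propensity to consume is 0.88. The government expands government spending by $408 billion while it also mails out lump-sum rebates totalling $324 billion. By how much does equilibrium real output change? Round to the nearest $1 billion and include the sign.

Expenditure multiplier = 1/(1 − MPC) = 1/(1 − 0.88) = 1/0.12 ≈ 8.333.
ΔG contributes k·ΔG = (+$408 billion) / 0.12 = +$3,400 billion.
ΔT of −$324 billion changes first-round spending by −c·ΔT = +$285.12 billion, contributing k·(−c·ΔT) = (+$285.12 billion) / 0.12 = +$2,376 billion.
Net ΔY = k(ΔG − c·ΔT) = (+$693.12 billion) / 0.12 = +$5,776 billion.

+$5,776 billion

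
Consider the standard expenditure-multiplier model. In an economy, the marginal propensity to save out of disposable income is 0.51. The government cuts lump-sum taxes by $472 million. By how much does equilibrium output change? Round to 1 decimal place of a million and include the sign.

MPC = 1 − MPS = 1 − 0.51 = 0.49.
A lump-sum tax change of −$472 million shifts disposable income by +$472 million; first-round consumption changes by −c × ΔT = −0.49 × (−$472 million) = +$231.28 million.
Expenditure multiplier = 1/(1 − MPC) = 1/(1 − 0.49) = 1/0.51 ≈ 1.961.
The tax multiplier is −c × k ≈ −0.961, so ΔY = k × (−c·ΔT) = (+$231.28 million) / 0.51 ≈ +$453.5 million.

+$453.5 million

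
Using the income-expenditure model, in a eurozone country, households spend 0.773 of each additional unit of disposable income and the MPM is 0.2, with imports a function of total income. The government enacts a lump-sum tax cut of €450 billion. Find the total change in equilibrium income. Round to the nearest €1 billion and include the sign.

+€815 billion

A lump-sum tax change of −€450 billion shifts disposable income by +€450 billion; first-round consumption changes by −c × ΔT = −0.773 × (−€450 billion) = +€347.85 billion.
Expenditure multiplier = 1/(1 − c + m) = 1/(1 − 0.773 + 0.2) = 1/0.427 ≈ 2.342.
The tax multiplier is −c × k ≈ −1.81, so ΔY = k × (−c·ΔT) = (+€347.85 billion) / 0.427 ≈ +€815 billion.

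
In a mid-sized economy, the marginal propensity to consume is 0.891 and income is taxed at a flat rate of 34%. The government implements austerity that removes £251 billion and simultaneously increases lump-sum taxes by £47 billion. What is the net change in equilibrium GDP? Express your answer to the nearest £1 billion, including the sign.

Expenditure multiplier = 1/(1 − c(1−t)) = 1/(1 − 0.891×0.66) = 1/0.41194 ≈ 2.428.
ΔG contributes k·ΔG = (−£251 billion) / 0.41194 ≈ −£609.3 billion.
ΔT of +£47 billion changes first-round spending by −c·ΔT = −£41.877 billion, contributing k·(−c·ΔT) = (−£41.877 billion) / 0.41194 ≈ −£101.7 billion.
Net ΔY = k(ΔG − c·ΔT) = (−£292.877 billion) / 0.41194 ≈ −£711 billion.

−£711 billion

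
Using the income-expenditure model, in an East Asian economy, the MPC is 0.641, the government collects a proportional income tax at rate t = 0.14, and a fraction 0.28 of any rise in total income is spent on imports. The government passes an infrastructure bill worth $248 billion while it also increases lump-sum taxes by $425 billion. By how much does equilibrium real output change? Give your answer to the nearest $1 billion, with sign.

Expenditure multiplier = 1/(1 − c(1−t) + m) = 1/(1 − 0.641×0.86 + 0.28) = 1/0.72874 ≈ 1.372.
ΔG contributes k·ΔG = (+$248 billion) / 0.72874 ≈ +$340.3 billion.
ΔT of +$425 billion changes first-round spending by −c·ΔT = −$272.425 billion, contributing k·(−c·ΔT) = (−$272.425 billion) / 0.72874 ≈ −$373.8 billion.
Net ΔY = k(ΔG − c·ΔT) = (−$24.425 billion) / 0.72874 ≈ −$34 billion.

−$34 billion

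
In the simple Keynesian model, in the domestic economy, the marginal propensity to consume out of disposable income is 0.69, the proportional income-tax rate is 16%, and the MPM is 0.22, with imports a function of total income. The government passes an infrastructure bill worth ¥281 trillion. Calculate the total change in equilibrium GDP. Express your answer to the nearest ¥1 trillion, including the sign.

Spending multiplier = 1/(1 − c(1−t) + m) = 1/(1 − 0.69×0.84 + 0.22) = 1/0.6404 ≈ 1.562.
ΔY = k × ΔG = (+¥281 trillion) / 0.6404 ≈ +¥439 trillion.

+¥439 trillion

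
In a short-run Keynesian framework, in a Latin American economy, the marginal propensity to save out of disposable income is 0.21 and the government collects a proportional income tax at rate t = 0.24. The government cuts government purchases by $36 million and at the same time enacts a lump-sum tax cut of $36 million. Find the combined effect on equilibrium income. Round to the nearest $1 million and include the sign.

MPC = 1 − MPS = 1 − 0.21 = 0.79.
Expenditure multiplier = 1/(1 − c(1−t)) = 1/(1 − 0.79×0.76) = 1/0.3996 ≈ 2.503.
ΔG contributes k·ΔG = (−$36 million) / 0.3996 ≈ −$90.1 million.
ΔT of −$36 million changes first-round spending by −c·ΔT = +$28.44 million, contributing k·(−c·ΔT) = (+$28.44 million) / 0.3996 ≈ +$71.2 million.
Net ΔY = k(ΔG − c·ΔT) = (−$7.56 million) / 0.3996 ≈ −$19 million.

−$19 million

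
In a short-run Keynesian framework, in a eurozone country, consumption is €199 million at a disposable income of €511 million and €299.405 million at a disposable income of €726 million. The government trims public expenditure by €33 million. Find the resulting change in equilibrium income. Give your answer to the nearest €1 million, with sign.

MPC = ΔC/ΔYd = (299.405 − 199)/(726 − 511) = 100.405/215 = 0.467.
Government-spending multiplier = 1/(1 − MPC) = 1/(1 − 0.467) = 1/0.533 ≈ 1.876.
ΔY = k × ΔG = (−€33 million) / 0.533 ≈ −€62 million.

−€62 million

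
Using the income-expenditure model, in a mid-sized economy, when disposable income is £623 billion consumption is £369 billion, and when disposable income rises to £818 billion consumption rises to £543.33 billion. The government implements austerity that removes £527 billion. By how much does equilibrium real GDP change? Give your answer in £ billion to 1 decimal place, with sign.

MPC = ΔC/ΔYd = (543.33 − 369)/(818 − 623) = 174.33/195 = 0.894.
Government-spending multiplier = 1/(1 − MPC) = 1/(1 − 0.894) = 1/0.106 ≈ 9.434.
ΔY = k × ΔG = (−£527 billion) / 0.106 ≈ −£4,971.7 billion.

−£4,971.7 billion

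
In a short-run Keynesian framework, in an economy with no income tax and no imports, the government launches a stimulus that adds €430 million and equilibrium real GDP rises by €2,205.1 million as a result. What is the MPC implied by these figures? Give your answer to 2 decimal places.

0.80

Implied spending multiplier k = ΔY/ΔG = 2,205.1/430 ≈ 5.1281.
Since k = 1/(1 − MPC), MPC = 1 − 1/k = 1 − ΔG/ΔY = 1 − 430/2,205.1 ≈ 0.80.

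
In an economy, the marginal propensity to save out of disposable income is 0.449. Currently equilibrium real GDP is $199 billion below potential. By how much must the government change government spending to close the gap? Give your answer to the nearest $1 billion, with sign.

+$89 billion

MPC = 1 − MPS = 1 − 0.449 = 0.551.
Spending multiplier = 1/(1 − MPC) = 1/(1 − 0.551) = 1/0.449 ≈ 2.227.
Need ΔY = +$199 billion, so ΔG = ΔY/k = (+$199 billion) × 0.449 ≈ +$89 billion.
The government should increase government spending by $89 billion.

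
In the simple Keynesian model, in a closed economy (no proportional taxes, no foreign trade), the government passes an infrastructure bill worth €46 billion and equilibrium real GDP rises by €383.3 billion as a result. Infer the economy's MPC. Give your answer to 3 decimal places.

0.880

Implied spending multiplier k = ΔY/ΔG = 383.3/46 ≈ 8.3326.
Since k = 1/(1 − MPC), MPC = 1 − 1/k = 1 − ΔG/ΔY = 1 − 46/383.3 ≈ 0.880.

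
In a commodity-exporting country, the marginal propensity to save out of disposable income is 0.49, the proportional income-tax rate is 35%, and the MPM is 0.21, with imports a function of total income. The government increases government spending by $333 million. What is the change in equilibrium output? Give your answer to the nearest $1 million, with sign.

+$379 million

MPC = 1 − MPS = 1 − 0.49 = 0.51.
Expenditure multiplier = 1/(1 − c(1−t) + m) = 1/(1 − 0.51×0.65 + 0.21) = 1/0.8785 ≈ 1.138.
ΔY = k × ΔG = (+$333 million) / 0.8785 ≈ +$379 million.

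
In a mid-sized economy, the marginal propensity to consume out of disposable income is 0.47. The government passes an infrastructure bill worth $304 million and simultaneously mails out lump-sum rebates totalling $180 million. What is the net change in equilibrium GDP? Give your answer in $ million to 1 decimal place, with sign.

+$733.2 million

Expenditure multiplier = 1/(1 − MPC) = 1/(1 − 0.47) = 1/0.53 ≈ 1.887.
ΔG contributes k·ΔG = (+$304 million) / 0.53 ≈ +$573.6 million.
ΔT of −$180 million changes first-round spending by −c·ΔT = +$84.6 million, contributing k·(−c·ΔT) = (+$84.6 million) / 0.53 ≈ +$159.6 million.
Net ΔY = k(ΔG − c·ΔT) = (+$388.6 million) / 0.53 ≈ +$733.2 million.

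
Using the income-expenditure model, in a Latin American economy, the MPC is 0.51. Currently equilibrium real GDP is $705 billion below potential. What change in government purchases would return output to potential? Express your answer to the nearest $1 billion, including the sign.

+$345 billion

Spending multiplier = 1/(1 − MPC) = 1/(1 − 0.51) = 1/0.49 ≈ 2.041.
Need ΔY = +$705 billion, so ΔG = ΔY/k = (+$705 billion) × 0.49 ≈ +$345 billion.
The government should increase government purchases by $345 billion.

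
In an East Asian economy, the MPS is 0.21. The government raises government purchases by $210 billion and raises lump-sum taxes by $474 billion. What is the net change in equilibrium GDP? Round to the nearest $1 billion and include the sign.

MPC = 1 − MPS = 1 − 0.21 = 0.79.
Expenditure multiplier = 1/(1 − MPC) = 1/(1 − 0.79) = 1/0.21 ≈ 4.762.
ΔG contributes k·ΔG = (+$210 billion) / 0.21 = +$1,000 billion.
ΔT of +$474 billion changes first-round spending by −c·ΔT = −$374.46 billion, contributing k·(−c·ΔT) = (−$374.46 billion) / 0.21 ≈ −$1,783.1 billion.
Net ΔY = k(ΔG − c·ΔT) = (−$164.46 billion) / 0.21 ≈ −$783 billion.

−$783 billion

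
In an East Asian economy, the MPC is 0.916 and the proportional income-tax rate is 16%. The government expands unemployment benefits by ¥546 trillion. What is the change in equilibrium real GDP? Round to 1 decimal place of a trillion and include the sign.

+¥2,169.2 trillion

The transfer change shifts disposable income by +¥546 trillion, so first-round consumption changes by c·ΔTR = 0.916 × (+¥546 trillion) = +¥500.136 trillion.
Expenditure multiplier = 1/(1 − c(1−t)) = 1/(1 − 0.916×0.84) = 1/0.23056 ≈ 4.337.
The transfer multiplier is c × k ≈ 3.973, so ΔY = k × (c·ΔTR) = (+¥500.136 trillion) / 0.23056 ≈ +¥2,169.2 trillion.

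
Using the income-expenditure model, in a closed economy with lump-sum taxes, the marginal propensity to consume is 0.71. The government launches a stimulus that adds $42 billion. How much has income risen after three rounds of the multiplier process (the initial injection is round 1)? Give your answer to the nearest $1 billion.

$93 billion

Round 1 adds ΔG = $42 billion; each later round is MPC = 0.71 times the previous.
After 3 rounds: 42 + 29.82 + 21.1722 = ΔG·(1 − c^3)/(1 − c) = 42 × (1 − 0.357911)/0.29 ≈ $93 billion.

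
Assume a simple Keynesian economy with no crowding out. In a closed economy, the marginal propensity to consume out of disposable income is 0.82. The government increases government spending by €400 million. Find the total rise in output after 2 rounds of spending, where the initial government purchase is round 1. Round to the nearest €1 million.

€728 million

Round 1 adds ΔG = €400 million; each later round is MPC = 0.82 times the previous.
After 2 rounds: 400 + 328 = ΔG·(1 − c^2)/(1 − c) = 400 × (1 − 0.6724)/0.18 = €728 million.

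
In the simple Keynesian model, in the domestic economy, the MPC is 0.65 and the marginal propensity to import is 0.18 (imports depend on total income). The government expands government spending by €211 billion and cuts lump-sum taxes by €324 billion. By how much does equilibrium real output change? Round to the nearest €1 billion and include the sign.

Expenditure multiplier = 1/(1 − c + m) = 1/(1 − 0.65 + 0.18) = 1/0.53 ≈ 1.887.
ΔG contributes k·ΔG = (+€211 billion) / 0.53 ≈ +€398.1 billion.
ΔT of −€324 billion changes first-round spending by −c·ΔT = +€210.6 billion, contributing k·(−c·ΔT) = (+€210.6 billion) / 0.53 ≈ +€397.4 billion.
Net ΔY = k(ΔG − c·ΔT) = (+€421.6 billion) / 0.53 ≈ +€795 billion.

+€795 billion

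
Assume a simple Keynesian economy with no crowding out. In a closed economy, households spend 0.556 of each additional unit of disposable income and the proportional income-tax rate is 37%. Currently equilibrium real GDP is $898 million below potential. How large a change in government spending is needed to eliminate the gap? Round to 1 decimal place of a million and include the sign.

+$583.4 million

Spending multiplier = 1/(1 − c(1−t)) = 1/(1 − 0.556×0.63) = 1/0.64972 ≈ 1.539.
Need ΔY = +$898 million, so ΔG = ΔY/k = (+$898 million) × 0.64972 ≈ +$583.4 million.
The government should increase government spending by $583.4 million.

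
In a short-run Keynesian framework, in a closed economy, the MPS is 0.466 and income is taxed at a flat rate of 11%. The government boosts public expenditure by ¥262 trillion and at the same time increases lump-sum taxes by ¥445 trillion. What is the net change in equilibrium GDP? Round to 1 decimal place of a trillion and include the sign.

MPC = 1 − MPS = 1 − 0.466 = 0.534.
Expenditure multiplier = 1/(1 − c(1−t)) = 1/(1 − 0.534×0.89) = 1/0.52474 ≈ 1.906.
ΔG contributes k·ΔG = (+¥262 trillion) / 0.52474 ≈ +¥499.3 trillion.
ΔT of +¥445 trillion changes first-round spending by −c·ΔT = −¥237.63 trillion, contributing k·(−c·ΔT) = (−¥237.63 trillion) / 0.52474 ≈ −¥452.9 trillion.
Net ΔY = k(ΔG − c·ΔT) = (+¥24.37 trillion) / 0.52474 ≈ +¥46.4 trillion.

+¥46.4 trillion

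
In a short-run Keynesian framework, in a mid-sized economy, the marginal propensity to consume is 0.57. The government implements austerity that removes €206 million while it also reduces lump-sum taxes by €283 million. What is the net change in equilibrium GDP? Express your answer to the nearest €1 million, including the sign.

−€104 million

Expenditure multiplier = 1/(1 − MPC) = 1/(1 − 0.57) = 1/0.43 ≈ 2.326.
ΔG contributes k·ΔG = (−€206 million) / 0.43 ≈ −€479.1 million.
ΔT of −€283 million changes first-round spending by −c·ΔT = +€161.31 million, contributing k·(−c·ΔT) = (+€161.31 million) / 0.43 ≈ +€375.1 million.
Net ΔY = k(ΔG − c·ΔT) = (−€44.69 million) / 0.43 ≈ −€104 million.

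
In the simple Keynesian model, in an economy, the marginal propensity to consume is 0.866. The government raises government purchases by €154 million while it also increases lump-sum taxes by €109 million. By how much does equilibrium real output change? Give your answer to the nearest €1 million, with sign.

+€445 million

Expenditure multiplier = 1/(1 − MPC) = 1/(1 − 0.866) = 1/0.134 ≈ 7.463.
ΔG contributes k·ΔG = (+€154 million) / 0.134 ≈ +€1,149.3 million.
ΔT of +€109 million changes first-round spending by −c·ΔT = −€94.394 million, contributing k·(−c·ΔT) = (−€94.394 million) / 0.134 ≈ −€704.4 million.
Net ΔY = k(ΔG − c·ΔT) = (+€59.606 million) / 0.134 ≈ +€445 million.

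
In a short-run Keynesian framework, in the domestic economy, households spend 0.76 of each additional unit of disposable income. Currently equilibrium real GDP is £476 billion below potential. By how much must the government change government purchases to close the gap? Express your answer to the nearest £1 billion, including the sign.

Spending multiplier = 1/(1 − MPC) = 1/(1 − 0.76) = 1/0.24 ≈ 4.167.
Need ΔY = +£476 billion, so ΔG = ΔY/k = (+£476 billion) × 0.24 ≈ +£114 billion.
The government should increase government purchases by £114 billion.

+£114 billion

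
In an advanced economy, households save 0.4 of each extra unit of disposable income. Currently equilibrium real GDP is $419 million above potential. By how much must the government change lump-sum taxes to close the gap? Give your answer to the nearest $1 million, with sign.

MPC = 1 − MPS = 1 − 0.4 = 0.6.
Spending multiplier = 1/(1 − MPC) = 1/(1 − 0.6) = 1/0.4 = 2.5.
Tax multiplier = −c·k = −0.6/0.4 = −1.5. Need ΔY = −$419 million, so ΔT = ΔY/(−c·k) = −(−$419 million) × 0.4 / 0.6 ≈ +$279 million.
The government should raise lump-sum taxes by $279 million.

+$279 million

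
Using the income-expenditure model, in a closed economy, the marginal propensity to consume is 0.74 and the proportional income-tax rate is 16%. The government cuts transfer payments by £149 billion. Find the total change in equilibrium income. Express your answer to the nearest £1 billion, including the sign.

−£291 billion

The transfer change shifts disposable income by −£149 billion, so first-round consumption changes by c·ΔTR = 0.74 × (−£149 billion) = −£110.26 billion.
Expenditure multiplier = 1/(1 − c(1−t)) = 1/(1 − 0.74×0.84) = 1/0.3784 ≈ 2.643.
The transfer multiplier is c × k ≈ 1.956, so ΔY = k × (c·ΔTR) = (−£110.26 billion) / 0.3784 ≈ −£291 billion.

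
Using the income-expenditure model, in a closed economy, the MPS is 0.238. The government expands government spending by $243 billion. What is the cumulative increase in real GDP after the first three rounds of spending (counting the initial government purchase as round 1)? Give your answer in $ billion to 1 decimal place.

$569.3 billion

MPC = 1 − MPS = 1 − 0.238 = 0.762.
Round 1 adds ΔG = $243 billion; each later round is MPC = 0.762 times the previous.
After 3 rounds: 243 + 185.166 + 141.096492 = ΔG·(1 − c^3)/(1 − c) = 243 × (1 − 0.442450728)/0.238 ≈ $569.3 billion.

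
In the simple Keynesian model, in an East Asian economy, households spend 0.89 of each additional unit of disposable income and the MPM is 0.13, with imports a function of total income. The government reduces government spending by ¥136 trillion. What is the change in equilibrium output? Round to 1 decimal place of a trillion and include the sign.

−¥566.7 trillion

Spending multiplier = 1/(1 − c + m) = 1/(1 − 0.89 + 0.13) = 1/0.24 ≈ 4.167.
ΔY = k × ΔG = (−¥136 trillion) / 0.24 ≈ −¥566.7 trillion.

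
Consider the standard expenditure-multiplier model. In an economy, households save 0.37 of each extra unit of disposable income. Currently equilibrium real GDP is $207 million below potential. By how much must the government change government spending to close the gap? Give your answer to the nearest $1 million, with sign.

MPC = 1 − MPS = 1 − 0.37 = 0.63.
Spending multiplier = 1/(1 − MPC) = 1/(1 − 0.63) = 1/0.37 ≈ 2.703.
Need ΔY = +$207 million, so ΔG = ΔY/k = (+$207 million) × 0.37 ≈ +$77 million.
The government should increase government spending by $77 million.

+$77 million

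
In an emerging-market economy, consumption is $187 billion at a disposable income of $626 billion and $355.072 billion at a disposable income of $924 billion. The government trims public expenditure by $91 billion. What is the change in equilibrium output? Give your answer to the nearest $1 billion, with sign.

MPC = ΔC/ΔYd = (355.072 − 187)/(924 − 626) = 168.072/298 = 0.564.
Expenditure multiplier = 1/(1 − MPC) = 1/(1 − 0.564) = 1/0.436 ≈ 2.294.
ΔY = k × ΔG = (−$91 billion) / 0.436 ≈ −$209 billion.

−$209 billion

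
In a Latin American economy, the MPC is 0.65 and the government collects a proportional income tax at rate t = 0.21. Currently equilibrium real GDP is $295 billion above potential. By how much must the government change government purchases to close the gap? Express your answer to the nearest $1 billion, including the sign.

Spending multiplier = 1/(1 − c(1−t)) = 1/(1 − 0.65×0.79) = 1/0.4865 ≈ 2.055.
Need ΔY = −$295 billion, so ΔG = ΔY/k = (−$295 billion) × 0.4865 ≈ −$144 billion.
The government should cut government purchases by $144 billion.

−$144 billion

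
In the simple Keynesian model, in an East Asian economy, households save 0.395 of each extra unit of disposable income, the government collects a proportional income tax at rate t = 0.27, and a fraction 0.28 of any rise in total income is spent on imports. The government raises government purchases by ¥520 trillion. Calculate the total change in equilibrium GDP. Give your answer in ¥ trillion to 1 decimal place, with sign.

+¥620.3 trillion

MPC = 1 − MPS = 1 − 0.395 = 0.605.
Government-spending multiplier = 1/(1 − c(1−t) + m) = 1/(1 − 0.605×0.73 + 0.28) = 1/0.83835 ≈ 1.193.
ΔY = k × ΔG = (+¥520 trillion) / 0.83835 ≈ +¥620.3 trillion.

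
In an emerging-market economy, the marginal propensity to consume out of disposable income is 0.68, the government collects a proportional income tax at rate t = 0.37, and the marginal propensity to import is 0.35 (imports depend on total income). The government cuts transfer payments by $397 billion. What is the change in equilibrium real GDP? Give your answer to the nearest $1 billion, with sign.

−$293 billion

The transfer change shifts disposable income by −$397 billion, so first-round consumption changes by c·ΔTR = 0.68 × (−$397 billion) = −$269.96 billion.
Expenditure multiplier = 1/(1 − c(1−t) + m) = 1/(1 − 0.68×0.63 + 0.35) = 1/0.9216 ≈ 1.085.
The transfer multiplier is c × k ≈ 0.738, so ΔY = k × (c·ΔTR) = (−$269.96 billion) / 0.9216 ≈ −$293 billion.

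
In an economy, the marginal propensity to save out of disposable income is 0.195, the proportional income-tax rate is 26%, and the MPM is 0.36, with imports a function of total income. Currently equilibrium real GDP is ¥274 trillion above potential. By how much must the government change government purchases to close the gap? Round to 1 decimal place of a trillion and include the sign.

MPC = 1 − MPS = 1 − 0.195 = 0.805.
Spending multiplier = 1/(1 − c(1−t) + m) = 1/(1 − 0.805×0.74 + 0.36) = 1/0.7643 ≈ 1.308.
Need ΔY = −¥274 trillion, so ΔG = ΔY/k = (−¥274 trillion) × 0.7643 ≈ −¥209.4 trillion.
The government should cut government purchases by ¥209.4 trillion.

−¥209.4 trillion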